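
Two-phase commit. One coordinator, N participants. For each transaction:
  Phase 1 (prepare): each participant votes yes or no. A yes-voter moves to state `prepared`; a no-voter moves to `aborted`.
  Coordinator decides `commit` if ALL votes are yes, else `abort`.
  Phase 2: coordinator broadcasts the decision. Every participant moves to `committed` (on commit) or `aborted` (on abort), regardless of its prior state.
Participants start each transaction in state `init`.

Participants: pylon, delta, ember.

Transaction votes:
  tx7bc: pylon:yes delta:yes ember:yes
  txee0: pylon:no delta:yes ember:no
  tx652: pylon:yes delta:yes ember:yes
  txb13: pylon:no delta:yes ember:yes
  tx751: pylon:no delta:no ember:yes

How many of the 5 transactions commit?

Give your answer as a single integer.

Answer: 2

Derivation:
tx7bc: all yes -> commit (commits=1)
txee0: no from pylon, ember -> abort (commits=1)
tx652: all yes -> commit (commits=2)
txb13: no from pylon -> abort (commits=2)
tx751: no from pylon, delta -> abort (commits=2)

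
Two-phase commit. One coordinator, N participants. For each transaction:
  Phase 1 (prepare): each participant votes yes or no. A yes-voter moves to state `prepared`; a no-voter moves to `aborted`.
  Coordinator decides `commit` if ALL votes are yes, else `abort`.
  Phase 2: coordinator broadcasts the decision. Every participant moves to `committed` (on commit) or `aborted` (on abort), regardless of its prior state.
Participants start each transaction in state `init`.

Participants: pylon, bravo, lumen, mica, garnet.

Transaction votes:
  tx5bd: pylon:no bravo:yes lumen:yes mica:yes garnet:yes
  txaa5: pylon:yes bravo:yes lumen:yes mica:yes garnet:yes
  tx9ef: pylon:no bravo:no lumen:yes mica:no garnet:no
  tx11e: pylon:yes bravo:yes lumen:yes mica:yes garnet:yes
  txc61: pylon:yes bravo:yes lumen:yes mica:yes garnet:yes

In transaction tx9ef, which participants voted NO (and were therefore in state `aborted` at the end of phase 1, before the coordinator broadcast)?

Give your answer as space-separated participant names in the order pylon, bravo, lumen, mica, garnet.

Answer: pylon bravo mica garnet

Derivation:
Txn tx9ef phase 1: pylon no -> aborted; bravo no -> aborted; lumen yes -> prepared; mica no -> aborted; garnet no -> aborted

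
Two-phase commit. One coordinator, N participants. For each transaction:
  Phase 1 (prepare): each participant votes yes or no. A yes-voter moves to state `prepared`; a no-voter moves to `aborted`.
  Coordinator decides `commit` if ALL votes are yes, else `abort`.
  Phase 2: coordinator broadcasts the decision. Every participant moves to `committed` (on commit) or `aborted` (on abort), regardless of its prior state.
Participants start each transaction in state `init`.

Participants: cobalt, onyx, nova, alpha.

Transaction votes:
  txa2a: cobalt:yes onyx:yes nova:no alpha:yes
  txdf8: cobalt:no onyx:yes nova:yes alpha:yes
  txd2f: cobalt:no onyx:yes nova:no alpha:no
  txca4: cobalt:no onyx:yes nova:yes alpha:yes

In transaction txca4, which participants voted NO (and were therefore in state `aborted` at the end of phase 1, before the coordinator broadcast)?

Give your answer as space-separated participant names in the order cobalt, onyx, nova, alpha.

Answer: cobalt

Derivation:
Txn txca4 phase 1: cobalt no -> aborted; onyx yes -> prepared; nova yes -> prepared; alpha yes -> prepared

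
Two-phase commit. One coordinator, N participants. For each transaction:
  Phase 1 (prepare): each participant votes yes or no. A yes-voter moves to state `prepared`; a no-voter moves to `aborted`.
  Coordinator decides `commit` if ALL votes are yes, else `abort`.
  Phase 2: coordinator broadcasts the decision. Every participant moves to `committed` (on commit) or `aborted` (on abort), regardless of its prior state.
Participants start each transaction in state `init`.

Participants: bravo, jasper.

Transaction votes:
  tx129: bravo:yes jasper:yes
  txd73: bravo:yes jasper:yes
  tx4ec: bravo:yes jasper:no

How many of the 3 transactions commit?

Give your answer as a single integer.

tx129: all yes -> commit (commits=1)
txd73: all yes -> commit (commits=2)
tx4ec: no from jasper -> abort (commits=2)

Answer: 2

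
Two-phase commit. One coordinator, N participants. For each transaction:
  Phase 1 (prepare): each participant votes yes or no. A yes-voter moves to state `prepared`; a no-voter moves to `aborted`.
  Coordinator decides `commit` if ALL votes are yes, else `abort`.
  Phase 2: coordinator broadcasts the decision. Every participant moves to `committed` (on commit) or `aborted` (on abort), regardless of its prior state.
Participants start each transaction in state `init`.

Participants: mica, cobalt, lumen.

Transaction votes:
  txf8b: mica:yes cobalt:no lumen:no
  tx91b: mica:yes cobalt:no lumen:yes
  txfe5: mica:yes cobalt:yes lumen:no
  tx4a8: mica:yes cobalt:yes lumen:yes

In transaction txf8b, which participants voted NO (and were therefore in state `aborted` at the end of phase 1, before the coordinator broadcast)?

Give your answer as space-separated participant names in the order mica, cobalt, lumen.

Answer: cobalt lumen

Derivation:
Txn txf8b phase 1: mica yes -> prepared; cobalt no -> aborted; lumen no -> aborted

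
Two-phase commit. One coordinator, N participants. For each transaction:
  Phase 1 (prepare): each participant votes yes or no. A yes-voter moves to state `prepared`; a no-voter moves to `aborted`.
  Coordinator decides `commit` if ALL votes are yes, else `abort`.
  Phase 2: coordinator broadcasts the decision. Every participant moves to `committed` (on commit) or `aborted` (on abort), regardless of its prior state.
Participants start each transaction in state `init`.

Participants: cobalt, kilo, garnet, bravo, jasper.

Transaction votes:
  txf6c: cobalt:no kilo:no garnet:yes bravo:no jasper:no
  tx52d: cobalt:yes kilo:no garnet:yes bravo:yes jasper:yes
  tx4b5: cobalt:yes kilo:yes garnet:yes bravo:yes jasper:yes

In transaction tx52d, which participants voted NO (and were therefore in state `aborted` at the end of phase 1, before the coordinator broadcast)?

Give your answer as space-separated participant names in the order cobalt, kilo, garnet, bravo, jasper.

Txn tx52d phase 1: cobalt yes -> prepared; kilo no -> aborted; garnet yes -> prepared; bravo yes -> prepared; jasper yes -> prepared

Answer: kilo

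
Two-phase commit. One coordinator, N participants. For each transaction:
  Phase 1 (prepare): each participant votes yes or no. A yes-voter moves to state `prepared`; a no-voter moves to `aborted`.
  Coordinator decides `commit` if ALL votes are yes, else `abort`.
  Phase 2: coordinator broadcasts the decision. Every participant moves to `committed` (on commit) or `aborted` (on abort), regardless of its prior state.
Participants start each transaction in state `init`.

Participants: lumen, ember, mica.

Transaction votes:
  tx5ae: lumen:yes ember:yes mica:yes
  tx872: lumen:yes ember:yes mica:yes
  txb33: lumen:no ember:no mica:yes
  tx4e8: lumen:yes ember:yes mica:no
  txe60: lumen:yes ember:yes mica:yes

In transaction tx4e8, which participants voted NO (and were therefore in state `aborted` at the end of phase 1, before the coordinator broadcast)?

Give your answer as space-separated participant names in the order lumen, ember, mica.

Answer: mica

Derivation:
Txn tx4e8 phase 1: lumen yes -> prepared; ember yes -> prepared; mica no -> aborted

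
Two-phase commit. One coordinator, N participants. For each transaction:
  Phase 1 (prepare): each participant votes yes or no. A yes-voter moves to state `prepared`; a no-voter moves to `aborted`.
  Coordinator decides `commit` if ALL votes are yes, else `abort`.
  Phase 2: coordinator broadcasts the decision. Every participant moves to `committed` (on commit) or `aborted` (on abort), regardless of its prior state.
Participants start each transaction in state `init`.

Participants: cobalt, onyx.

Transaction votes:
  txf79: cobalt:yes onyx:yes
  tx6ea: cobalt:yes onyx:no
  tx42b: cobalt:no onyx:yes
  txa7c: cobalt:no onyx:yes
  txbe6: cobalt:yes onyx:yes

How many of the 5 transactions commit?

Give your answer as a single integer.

txf79: all yes -> commit (commits=1)
tx6ea: no from onyx -> abort (commits=1)
tx42b: no from cobalt -> abort (commits=1)
txa7c: no from cobalt -> abort (commits=1)
txbe6: all yes -> commit (commits=2)

Answer: 2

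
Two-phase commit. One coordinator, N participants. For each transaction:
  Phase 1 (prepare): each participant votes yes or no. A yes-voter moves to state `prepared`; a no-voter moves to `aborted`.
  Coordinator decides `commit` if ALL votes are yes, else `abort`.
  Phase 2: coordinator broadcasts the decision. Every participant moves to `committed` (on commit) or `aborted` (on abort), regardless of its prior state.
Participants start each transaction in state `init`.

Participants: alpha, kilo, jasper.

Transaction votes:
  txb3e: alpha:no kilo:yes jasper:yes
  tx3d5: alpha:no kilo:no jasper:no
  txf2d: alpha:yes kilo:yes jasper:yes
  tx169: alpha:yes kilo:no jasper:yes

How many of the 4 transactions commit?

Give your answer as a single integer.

txb3e: no from alpha -> abort (commits=0)
tx3d5: no from alpha, kilo, jasper -> abort (commits=0)
txf2d: all yes -> commit (commits=1)
tx169: no from kilo -> abort (commits=1)

Answer: 1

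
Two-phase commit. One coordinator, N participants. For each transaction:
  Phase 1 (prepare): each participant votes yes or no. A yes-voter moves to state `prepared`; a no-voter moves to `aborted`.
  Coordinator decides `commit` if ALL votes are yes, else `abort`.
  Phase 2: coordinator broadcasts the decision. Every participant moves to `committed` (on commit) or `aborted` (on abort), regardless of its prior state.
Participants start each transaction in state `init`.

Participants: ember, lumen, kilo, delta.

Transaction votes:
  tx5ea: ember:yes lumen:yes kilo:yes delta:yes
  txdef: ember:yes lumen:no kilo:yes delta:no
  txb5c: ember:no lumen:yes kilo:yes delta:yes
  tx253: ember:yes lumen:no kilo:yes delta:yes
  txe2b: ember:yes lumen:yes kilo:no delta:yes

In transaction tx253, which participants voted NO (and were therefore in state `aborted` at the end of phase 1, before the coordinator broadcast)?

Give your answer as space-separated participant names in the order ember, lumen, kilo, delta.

Txn tx253 phase 1: ember yes -> prepared; lumen no -> aborted; kilo yes -> prepared; delta yes -> prepared

Answer: lumen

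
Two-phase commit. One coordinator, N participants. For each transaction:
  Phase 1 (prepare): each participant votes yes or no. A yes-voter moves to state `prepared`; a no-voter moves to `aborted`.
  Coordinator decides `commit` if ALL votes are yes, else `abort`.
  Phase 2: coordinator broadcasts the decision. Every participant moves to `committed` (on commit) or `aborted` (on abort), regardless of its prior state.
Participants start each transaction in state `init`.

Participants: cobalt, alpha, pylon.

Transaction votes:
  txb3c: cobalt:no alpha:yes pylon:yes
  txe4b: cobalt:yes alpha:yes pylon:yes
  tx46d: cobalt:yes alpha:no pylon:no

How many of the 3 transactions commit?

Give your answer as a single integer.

Answer: 1

Derivation:
txb3c: no from cobalt -> abort (commits=0)
txe4b: all yes -> commit (commits=1)
tx46d: no from alpha, pylon -> abort (commits=1)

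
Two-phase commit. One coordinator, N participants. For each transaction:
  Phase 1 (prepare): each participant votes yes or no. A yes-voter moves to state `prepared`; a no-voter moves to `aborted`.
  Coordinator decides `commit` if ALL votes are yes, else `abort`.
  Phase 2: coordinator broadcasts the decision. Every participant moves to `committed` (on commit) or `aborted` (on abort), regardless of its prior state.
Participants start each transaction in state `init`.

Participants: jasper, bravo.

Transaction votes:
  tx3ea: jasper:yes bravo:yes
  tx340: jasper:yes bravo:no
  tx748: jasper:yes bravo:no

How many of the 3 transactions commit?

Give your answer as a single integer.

tx3ea: all yes -> commit (commits=1)
tx340: no from bravo -> abort (commits=1)
tx748: no from bravo -> abort (commits=1)

Answer: 1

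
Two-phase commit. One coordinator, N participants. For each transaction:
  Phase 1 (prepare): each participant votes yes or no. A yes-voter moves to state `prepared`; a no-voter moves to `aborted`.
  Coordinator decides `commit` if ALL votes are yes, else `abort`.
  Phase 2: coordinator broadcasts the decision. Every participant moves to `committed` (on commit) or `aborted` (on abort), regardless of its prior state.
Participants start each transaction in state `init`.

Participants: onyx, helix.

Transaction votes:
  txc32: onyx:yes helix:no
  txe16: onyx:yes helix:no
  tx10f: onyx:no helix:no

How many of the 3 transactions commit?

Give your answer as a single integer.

txc32: no from helix -> abort (commits=0)
txe16: no from helix -> abort (commits=0)
tx10f: no from onyx, helix -> abort (commits=0)

Answer: 0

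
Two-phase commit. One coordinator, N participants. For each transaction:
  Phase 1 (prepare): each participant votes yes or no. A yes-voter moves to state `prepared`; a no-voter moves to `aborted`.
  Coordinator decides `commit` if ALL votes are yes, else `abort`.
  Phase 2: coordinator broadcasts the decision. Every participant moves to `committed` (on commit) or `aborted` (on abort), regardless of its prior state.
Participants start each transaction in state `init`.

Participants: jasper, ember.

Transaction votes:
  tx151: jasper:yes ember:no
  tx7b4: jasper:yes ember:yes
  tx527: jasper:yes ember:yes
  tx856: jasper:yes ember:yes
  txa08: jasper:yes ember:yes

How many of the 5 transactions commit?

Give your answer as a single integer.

Answer: 4

Derivation:
tx151: no from ember -> abort (commits=0)
tx7b4: all yes -> commit (commits=1)
tx527: all yes -> commit (commits=2)
tx856: all yes -> commit (commits=3)
txa08: all yes -> commit (commits=4)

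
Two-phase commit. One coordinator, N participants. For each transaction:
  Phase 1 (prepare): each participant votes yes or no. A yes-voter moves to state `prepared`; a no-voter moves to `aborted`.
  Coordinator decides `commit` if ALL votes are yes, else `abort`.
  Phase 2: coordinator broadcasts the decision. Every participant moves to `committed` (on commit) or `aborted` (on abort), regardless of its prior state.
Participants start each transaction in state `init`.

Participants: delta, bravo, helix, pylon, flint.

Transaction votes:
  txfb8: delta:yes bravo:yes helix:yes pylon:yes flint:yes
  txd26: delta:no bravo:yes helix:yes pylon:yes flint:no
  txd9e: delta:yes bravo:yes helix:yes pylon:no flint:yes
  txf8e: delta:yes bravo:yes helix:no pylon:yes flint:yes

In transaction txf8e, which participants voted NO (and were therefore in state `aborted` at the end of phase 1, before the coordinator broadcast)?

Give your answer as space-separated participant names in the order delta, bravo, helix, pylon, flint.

Txn txf8e phase 1: delta yes -> prepared; bravo yes -> prepared; helix no -> aborted; pylon yes -> prepared; flint yes -> prepared

Answer: helix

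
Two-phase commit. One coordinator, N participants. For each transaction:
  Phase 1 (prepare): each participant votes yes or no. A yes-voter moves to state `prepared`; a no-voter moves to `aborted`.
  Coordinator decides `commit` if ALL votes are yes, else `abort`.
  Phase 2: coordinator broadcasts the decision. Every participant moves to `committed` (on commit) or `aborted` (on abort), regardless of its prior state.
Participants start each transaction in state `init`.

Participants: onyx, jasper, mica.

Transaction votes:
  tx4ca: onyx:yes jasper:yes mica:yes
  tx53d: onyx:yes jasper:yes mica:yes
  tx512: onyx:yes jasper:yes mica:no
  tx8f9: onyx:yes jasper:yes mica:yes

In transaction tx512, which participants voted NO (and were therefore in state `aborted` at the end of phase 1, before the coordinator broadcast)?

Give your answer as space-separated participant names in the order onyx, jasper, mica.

Txn tx512 phase 1: onyx yes -> prepared; jasper yes -> prepared; mica no -> aborted

Answer: mica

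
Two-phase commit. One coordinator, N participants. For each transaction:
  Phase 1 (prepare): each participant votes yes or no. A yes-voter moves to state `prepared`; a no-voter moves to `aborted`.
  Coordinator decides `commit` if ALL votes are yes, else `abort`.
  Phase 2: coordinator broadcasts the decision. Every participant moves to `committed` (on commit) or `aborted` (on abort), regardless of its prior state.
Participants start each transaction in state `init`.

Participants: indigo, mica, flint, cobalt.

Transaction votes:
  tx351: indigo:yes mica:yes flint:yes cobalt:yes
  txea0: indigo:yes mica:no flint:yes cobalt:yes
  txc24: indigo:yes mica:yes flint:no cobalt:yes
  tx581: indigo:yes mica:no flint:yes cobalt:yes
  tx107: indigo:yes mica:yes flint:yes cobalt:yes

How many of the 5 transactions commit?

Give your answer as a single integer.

tx351: all yes -> commit (commits=1)
txea0: no from mica -> abort (commits=1)
txc24: no from flint -> abort (commits=1)
tx581: no from mica -> abort (commits=1)
tx107: all yes -> commit (commits=2)

Answer: 2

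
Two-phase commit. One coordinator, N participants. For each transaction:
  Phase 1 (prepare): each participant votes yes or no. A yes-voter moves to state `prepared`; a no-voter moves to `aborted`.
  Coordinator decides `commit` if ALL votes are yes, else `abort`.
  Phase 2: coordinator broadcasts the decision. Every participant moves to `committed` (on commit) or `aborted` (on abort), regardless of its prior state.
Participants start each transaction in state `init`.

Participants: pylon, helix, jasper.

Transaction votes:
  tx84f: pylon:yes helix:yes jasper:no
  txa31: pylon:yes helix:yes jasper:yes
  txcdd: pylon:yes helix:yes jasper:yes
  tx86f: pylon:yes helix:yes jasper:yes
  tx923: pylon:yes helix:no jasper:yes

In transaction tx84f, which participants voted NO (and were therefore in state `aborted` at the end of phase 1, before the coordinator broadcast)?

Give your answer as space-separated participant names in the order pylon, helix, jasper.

Txn tx84f phase 1: pylon yes -> prepared; helix yes -> prepared; jasper no -> aborted

Answer: jasper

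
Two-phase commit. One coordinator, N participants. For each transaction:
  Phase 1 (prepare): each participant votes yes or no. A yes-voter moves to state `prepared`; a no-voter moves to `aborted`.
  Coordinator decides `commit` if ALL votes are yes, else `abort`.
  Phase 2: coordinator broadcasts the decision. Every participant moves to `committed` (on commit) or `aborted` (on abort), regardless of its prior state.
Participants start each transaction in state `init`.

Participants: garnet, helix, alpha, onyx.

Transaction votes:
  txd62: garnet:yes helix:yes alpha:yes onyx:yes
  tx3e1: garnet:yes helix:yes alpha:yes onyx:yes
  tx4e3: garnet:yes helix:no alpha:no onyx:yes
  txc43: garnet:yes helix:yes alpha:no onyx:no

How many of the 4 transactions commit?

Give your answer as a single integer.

txd62: all yes -> commit (commits=1)
tx3e1: all yes -> commit (commits=2)
tx4e3: no from helix, alpha -> abort (commits=2)
txc43: no from alpha, onyx -> abort (commits=2)

Answer: 2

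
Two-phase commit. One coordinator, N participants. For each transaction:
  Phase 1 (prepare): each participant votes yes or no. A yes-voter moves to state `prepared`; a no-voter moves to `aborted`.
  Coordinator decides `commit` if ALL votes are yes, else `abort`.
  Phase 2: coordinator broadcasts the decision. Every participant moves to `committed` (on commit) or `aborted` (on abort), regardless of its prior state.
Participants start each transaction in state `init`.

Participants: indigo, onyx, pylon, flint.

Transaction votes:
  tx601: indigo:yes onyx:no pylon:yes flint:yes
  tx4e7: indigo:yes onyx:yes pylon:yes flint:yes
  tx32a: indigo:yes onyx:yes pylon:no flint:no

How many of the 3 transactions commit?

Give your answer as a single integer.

Answer: 1

Derivation:
tx601: no from onyx -> abort (commits=0)
tx4e7: all yes -> commit (commits=1)
tx32a: no from pylon, flint -> abort (commits=1)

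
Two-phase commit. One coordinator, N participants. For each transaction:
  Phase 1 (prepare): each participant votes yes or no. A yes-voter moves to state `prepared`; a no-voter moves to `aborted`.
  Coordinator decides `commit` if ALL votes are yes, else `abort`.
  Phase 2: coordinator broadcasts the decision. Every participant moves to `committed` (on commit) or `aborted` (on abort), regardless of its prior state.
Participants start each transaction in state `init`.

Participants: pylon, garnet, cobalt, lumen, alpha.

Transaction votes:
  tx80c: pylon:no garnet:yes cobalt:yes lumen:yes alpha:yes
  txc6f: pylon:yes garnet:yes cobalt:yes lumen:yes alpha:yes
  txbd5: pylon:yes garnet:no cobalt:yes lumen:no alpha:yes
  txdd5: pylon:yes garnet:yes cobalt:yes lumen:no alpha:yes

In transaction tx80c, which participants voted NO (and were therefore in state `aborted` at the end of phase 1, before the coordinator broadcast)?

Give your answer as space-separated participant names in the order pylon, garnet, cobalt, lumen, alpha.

Answer: pylon

Derivation:
Txn tx80c phase 1: pylon no -> aborted; garnet yes -> prepared; cobalt yes -> prepared; lumen yes -> prepared; alpha yes -> prepared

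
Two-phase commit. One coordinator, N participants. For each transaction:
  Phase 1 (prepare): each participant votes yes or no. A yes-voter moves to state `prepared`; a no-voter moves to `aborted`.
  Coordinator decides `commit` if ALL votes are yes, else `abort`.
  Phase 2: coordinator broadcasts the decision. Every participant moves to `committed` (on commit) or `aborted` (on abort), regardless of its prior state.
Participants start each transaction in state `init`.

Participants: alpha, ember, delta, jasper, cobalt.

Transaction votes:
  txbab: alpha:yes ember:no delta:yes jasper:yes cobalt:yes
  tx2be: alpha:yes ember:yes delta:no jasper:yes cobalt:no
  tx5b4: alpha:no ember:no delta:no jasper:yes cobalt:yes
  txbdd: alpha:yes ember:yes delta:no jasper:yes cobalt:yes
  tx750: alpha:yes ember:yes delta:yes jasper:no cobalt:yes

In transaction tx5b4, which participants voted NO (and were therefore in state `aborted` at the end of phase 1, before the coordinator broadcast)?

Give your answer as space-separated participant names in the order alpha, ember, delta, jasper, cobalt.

Txn tx5b4 phase 1: alpha no -> aborted; ember no -> aborted; delta no -> aborted; jasper yes -> prepared; cobalt yes -> prepared

Answer: alpha ember delta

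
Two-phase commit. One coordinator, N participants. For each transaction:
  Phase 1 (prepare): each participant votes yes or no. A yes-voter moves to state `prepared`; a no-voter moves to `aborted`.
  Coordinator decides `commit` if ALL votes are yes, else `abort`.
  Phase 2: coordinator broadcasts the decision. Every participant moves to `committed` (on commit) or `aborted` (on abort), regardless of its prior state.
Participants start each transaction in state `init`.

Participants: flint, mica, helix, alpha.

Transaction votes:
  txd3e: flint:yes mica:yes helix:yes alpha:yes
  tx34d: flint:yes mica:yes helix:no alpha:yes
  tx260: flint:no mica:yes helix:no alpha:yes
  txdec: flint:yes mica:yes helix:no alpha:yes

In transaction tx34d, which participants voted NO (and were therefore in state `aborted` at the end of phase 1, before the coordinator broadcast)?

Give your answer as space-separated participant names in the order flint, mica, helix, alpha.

Answer: helix

Derivation:
Txn tx34d phase 1: flint yes -> prepared; mica yes -> prepared; helix no -> aborted; alpha yes -> prepared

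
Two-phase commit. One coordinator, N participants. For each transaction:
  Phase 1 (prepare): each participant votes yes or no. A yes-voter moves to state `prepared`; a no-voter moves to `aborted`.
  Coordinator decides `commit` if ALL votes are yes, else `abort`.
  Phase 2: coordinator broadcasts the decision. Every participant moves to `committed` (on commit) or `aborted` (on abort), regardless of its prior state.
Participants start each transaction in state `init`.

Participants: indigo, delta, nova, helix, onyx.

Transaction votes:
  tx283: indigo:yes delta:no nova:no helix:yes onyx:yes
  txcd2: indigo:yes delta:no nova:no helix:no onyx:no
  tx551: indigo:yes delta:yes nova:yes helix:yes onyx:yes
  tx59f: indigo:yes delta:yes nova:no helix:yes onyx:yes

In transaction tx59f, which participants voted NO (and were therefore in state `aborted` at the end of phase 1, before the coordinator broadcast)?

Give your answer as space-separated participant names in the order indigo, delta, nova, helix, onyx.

Txn tx59f phase 1: indigo yes -> prepared; delta yes -> prepared; nova no -> aborted; helix yes -> prepared; onyx yes -> prepared

Answer: nova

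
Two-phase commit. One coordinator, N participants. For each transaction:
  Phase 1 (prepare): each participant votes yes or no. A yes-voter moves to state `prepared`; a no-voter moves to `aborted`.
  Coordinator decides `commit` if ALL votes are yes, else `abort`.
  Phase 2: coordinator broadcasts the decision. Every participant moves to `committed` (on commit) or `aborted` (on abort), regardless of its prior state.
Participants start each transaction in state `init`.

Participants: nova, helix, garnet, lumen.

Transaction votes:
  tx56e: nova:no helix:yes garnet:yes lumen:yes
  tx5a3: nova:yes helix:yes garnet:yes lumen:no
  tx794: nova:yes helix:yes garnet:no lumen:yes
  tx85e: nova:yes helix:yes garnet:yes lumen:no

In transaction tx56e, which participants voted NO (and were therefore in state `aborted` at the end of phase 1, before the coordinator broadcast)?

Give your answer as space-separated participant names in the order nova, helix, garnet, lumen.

Txn tx56e phase 1: nova no -> aborted; helix yes -> prepared; garnet yes -> prepared; lumen yes -> prepared

Answer: nova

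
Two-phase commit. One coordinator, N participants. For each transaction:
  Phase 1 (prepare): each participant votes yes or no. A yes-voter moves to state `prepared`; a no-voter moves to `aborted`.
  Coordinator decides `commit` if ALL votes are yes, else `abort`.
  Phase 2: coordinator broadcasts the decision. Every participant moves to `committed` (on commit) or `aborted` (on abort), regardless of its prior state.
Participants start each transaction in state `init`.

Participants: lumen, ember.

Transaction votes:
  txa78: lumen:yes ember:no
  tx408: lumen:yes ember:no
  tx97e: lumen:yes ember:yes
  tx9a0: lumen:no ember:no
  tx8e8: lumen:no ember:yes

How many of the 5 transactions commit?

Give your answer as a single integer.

txa78: no from ember -> abort (commits=0)
tx408: no from ember -> abort (commits=0)
tx97e: all yes -> commit (commits=1)
tx9a0: no from lumen, ember -> abort (commits=1)
tx8e8: no from lumen -> abort (commits=1)

Answer: 1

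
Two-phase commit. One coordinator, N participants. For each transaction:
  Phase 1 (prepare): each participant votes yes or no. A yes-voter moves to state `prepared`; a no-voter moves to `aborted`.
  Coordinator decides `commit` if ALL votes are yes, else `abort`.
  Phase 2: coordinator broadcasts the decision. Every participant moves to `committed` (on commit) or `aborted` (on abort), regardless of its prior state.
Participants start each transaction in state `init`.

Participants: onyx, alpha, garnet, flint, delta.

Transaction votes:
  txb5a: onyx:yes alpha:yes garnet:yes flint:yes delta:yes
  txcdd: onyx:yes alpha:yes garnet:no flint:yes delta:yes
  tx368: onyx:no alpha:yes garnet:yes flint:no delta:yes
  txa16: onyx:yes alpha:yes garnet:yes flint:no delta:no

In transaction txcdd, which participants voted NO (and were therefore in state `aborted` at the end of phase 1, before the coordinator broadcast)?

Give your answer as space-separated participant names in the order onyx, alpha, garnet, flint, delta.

Txn txcdd phase 1: onyx yes -> prepared; alpha yes -> prepared; garnet no -> aborted; flint yes -> prepared; delta yes -> prepared

Answer: garnet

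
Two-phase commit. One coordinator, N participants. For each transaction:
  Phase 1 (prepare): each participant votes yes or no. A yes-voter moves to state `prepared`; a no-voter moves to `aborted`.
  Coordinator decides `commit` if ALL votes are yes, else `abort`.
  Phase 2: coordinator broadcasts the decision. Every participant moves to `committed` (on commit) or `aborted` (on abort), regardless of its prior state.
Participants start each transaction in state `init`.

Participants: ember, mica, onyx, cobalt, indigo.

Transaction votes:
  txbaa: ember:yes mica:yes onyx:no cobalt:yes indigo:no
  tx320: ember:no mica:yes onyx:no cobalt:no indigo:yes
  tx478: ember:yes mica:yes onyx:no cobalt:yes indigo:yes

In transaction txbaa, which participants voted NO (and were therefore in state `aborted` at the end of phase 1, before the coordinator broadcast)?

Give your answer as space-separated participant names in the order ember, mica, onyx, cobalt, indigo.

Txn txbaa phase 1: ember yes -> prepared; mica yes -> prepared; onyx no -> aborted; cobalt yes -> prepared; indigo no -> aborted

Answer: onyx indigo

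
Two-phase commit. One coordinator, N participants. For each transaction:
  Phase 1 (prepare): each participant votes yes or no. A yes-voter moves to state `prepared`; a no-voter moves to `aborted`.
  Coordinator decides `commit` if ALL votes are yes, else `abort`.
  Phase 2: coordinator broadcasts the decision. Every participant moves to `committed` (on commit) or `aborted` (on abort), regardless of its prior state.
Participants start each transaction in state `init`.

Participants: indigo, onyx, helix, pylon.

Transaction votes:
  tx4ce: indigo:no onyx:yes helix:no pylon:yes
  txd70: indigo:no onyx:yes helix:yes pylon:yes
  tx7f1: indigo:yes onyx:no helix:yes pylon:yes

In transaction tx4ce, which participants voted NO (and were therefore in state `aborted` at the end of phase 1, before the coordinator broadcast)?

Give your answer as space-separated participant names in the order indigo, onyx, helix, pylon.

Answer: indigo helix

Derivation:
Txn tx4ce phase 1: indigo no -> aborted; onyx yes -> prepared; helix no -> aborted; pylon yes -> prepared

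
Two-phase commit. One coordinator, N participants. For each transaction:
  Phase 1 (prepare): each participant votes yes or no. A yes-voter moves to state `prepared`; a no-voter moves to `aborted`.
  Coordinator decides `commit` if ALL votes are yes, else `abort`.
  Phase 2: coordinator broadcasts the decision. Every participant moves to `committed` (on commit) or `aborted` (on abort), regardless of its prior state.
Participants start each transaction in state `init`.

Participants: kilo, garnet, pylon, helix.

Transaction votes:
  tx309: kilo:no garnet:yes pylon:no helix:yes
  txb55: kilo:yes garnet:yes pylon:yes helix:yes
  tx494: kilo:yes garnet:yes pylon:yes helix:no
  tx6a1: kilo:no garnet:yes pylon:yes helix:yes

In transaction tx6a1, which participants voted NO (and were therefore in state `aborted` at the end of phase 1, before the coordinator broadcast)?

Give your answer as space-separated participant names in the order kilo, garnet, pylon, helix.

Txn tx6a1 phase 1: kilo no -> aborted; garnet yes -> prepared; pylon yes -> prepared; helix yes -> prepared

Answer: kilo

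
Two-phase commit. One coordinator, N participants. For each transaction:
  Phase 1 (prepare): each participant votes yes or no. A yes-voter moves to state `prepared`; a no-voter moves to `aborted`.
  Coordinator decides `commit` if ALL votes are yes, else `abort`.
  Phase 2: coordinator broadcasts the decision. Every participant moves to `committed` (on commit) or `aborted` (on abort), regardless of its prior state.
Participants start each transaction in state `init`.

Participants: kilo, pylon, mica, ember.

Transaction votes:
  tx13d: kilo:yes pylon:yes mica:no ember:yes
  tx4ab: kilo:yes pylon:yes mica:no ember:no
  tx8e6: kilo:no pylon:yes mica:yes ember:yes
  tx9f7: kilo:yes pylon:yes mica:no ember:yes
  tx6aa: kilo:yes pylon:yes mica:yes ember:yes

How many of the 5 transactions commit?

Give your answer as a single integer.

tx13d: no from mica -> abort (commits=0)
tx4ab: no from mica, ember -> abort (commits=0)
tx8e6: no from kilo -> abort (commits=0)
tx9f7: no from mica -> abort (commits=0)
tx6aa: all yes -> commit (commits=1)

Answer: 1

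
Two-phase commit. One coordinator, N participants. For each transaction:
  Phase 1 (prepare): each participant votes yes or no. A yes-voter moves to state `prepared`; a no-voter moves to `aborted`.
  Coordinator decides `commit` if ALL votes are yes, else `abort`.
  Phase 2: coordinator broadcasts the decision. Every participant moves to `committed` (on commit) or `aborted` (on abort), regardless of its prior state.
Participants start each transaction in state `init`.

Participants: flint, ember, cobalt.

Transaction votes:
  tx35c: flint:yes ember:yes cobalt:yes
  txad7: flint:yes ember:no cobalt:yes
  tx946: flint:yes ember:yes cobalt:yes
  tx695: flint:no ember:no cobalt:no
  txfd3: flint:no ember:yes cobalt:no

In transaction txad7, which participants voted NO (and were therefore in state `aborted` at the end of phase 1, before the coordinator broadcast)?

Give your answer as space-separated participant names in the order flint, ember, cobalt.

Answer: ember

Derivation:
Txn txad7 phase 1: flint yes -> prepared; ember no -> aborted; cobalt yes -> prepared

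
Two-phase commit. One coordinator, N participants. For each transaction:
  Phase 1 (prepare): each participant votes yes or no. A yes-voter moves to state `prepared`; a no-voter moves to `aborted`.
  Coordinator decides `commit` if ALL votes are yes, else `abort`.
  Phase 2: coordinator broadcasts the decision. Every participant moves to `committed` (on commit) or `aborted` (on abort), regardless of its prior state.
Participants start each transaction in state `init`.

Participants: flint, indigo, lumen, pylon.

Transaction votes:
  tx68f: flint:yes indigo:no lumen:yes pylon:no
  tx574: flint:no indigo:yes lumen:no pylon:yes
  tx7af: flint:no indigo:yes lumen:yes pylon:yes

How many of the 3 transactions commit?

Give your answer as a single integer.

tx68f: no from indigo, pylon -> abort (commits=0)
tx574: no from flint, lumen -> abort (commits=0)
tx7af: no from flint -> abort (commits=0)

Answer: 0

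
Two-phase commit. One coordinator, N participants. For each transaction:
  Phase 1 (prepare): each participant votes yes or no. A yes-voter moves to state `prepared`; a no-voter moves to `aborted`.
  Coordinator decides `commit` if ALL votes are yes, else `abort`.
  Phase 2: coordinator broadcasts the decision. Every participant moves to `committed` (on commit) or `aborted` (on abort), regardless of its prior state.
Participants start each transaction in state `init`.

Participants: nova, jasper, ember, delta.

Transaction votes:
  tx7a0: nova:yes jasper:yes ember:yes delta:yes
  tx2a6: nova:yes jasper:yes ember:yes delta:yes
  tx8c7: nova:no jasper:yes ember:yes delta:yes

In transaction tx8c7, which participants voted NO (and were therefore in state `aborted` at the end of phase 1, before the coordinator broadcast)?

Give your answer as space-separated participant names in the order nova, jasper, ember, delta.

Txn tx8c7 phase 1: nova no -> aborted; jasper yes -> prepared; ember yes -> prepared; delta yes -> prepared

Answer: nova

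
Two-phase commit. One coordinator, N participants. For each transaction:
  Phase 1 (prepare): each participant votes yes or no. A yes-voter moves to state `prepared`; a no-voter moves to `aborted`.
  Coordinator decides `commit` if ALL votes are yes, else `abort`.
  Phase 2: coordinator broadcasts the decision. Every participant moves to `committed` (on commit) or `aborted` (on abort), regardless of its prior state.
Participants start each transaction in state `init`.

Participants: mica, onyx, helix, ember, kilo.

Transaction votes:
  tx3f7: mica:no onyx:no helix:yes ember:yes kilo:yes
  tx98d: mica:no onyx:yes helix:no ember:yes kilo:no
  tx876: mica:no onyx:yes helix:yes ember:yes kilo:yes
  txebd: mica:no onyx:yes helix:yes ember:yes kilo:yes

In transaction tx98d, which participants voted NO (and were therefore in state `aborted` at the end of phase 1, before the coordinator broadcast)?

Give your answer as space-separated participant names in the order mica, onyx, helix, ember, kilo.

Answer: mica helix kilo

Derivation:
Txn tx98d phase 1: mica no -> aborted; onyx yes -> prepared; helix no -> aborted; ember yes -> prepared; kilo no -> aborted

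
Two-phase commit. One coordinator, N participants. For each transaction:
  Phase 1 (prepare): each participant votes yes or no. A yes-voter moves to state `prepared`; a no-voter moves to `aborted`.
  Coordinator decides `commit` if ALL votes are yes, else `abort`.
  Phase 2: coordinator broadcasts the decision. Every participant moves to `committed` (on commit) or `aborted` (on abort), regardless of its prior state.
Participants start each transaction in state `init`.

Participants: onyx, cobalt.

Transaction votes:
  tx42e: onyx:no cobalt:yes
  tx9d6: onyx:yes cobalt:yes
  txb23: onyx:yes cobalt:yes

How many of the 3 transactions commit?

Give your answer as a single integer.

Answer: 2

Derivation:
tx42e: no from onyx -> abort (commits=0)
tx9d6: all yes -> commit (commits=1)
txb23: all yes -> commit (commits=2)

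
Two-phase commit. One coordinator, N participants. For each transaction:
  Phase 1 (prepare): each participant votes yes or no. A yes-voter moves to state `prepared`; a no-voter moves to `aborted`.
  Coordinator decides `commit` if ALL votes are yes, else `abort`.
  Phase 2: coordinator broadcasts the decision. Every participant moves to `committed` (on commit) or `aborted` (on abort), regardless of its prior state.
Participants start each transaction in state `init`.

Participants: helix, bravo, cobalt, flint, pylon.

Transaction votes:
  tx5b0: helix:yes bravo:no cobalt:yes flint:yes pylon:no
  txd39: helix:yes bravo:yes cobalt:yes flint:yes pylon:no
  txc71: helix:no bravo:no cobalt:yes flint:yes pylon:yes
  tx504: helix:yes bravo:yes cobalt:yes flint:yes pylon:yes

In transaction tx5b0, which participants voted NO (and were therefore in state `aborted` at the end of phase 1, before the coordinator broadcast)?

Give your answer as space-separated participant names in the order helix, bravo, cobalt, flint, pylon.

Txn tx5b0 phase 1: helix yes -> prepared; bravo no -> aborted; cobalt yes -> prepared; flint yes -> prepared; pylon no -> aborted

Answer: bravo pylon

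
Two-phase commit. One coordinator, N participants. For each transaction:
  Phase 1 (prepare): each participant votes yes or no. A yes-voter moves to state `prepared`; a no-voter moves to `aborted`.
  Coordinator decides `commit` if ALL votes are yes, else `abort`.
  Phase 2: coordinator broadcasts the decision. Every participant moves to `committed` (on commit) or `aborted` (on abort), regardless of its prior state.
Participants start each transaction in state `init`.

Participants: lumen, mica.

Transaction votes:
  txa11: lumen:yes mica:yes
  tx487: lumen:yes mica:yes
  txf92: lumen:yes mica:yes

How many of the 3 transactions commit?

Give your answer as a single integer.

Answer: 3

Derivation:
txa11: all yes -> commit (commits=1)
tx487: all yes -> commit (commits=2)
txf92: all yes -> commit (commits=3)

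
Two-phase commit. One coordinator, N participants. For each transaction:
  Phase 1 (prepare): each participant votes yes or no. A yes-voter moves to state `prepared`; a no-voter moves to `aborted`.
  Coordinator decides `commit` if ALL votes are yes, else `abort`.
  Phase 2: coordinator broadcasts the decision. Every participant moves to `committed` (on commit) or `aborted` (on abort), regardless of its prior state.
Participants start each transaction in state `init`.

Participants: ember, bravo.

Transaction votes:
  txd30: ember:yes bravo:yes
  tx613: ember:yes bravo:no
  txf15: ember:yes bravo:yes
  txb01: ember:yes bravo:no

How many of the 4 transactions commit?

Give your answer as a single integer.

Answer: 2

Derivation:
txd30: all yes -> commit (commits=1)
tx613: no from bravo -> abort (commits=1)
txf15: all yes -> commit (commits=2)
txb01: no from bravo -> abort (commits=2)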